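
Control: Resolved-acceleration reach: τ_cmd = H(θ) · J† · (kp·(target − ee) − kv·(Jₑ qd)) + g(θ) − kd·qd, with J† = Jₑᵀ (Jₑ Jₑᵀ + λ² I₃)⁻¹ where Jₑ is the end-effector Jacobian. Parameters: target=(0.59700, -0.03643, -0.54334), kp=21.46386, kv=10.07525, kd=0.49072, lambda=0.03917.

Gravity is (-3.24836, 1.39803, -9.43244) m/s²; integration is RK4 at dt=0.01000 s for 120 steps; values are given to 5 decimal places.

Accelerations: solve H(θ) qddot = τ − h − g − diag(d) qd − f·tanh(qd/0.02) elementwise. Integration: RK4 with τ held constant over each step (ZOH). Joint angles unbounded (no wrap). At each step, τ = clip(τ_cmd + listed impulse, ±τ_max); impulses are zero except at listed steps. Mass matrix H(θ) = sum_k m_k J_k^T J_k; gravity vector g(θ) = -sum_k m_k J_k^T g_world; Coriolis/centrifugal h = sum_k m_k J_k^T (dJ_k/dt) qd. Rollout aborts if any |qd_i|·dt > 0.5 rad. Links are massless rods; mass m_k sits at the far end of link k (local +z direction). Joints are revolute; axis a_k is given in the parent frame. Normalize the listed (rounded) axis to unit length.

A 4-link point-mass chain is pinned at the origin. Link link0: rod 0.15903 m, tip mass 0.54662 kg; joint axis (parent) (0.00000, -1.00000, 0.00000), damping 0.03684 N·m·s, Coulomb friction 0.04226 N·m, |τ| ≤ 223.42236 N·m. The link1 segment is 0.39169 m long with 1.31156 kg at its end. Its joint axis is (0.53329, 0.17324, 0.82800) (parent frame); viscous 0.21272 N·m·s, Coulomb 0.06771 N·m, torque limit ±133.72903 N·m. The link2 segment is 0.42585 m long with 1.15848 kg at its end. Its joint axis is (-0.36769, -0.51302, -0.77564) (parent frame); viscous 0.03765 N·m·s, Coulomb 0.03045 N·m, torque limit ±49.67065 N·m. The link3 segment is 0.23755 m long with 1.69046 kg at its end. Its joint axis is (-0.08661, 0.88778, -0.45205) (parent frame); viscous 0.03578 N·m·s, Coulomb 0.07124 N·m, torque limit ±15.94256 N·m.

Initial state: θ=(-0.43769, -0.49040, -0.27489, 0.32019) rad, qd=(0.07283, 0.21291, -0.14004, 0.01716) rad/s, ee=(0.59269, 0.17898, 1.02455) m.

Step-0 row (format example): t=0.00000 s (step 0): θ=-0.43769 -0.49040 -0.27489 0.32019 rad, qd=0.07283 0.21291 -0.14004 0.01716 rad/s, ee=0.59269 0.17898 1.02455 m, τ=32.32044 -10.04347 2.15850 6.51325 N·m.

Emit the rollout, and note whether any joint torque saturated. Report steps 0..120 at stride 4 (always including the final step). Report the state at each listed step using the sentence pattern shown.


t=0.04000 s (step 4): θ=-0.39558 -0.55278 -0.36739 0.49031 rad, qd=1.70111 -2.91101 -3.84784 6.90650 rad/s, ee=0.59185 0.17206 1.00649 m, τ=4.38451 -2.55955 0.16753 1.63473 N·m.
t=0.08000 s (step 8): θ=-0.32492 -0.69439 -0.53556 0.78684 rad, qd=1.67615 -3.99597 -4.26468 7.47558 rad/s, ee=0.58268 0.16226 0.96161 m, τ=-20.07235 0.36047 -2.85925 0.17485 N·m.
t=0.12000 s (step 12): θ=-0.26857 -0.86550 -0.69654 1.07323 rad, qd=1.10347 -4.53896 -3.73053 6.82979 rad/s, ee=0.56883 0.14935 0.90411 m, τ=-28.16676 -0.38433 -3.10682 -1.20521 N·m.
t=0.16000 s (step 16): θ=-0.23921 -1.05640 -0.82990 1.33511 rad, qd=0.32981 -4.97348 -2.86408 6.34066 rad/s, ee=0.55682 0.13349 0.84170 m, τ=-31.43537 -2.38750 -2.30217 -2.51886 N·m.
t=0.20000 s (step 20): θ=-0.24550 -1.25767 -0.91950 1.58693 rad, qd=-0.68884 -4.94708 -1.54849 6.34908 rad/s, ee=0.54966 0.11696 0.77762 m, τ=-30.70728 -2.91067 -1.89817 -3.53877 N·m.
t=0.24000 s (step 24): θ=-0.29500 -1.43960 -0.95822 1.84499 rad, qd=-1.75604 -4.01417 -0.54077 6.51905 rad/s, ee=0.54906 0.10525 0.71153 m, τ=-17.72402 0.62024 -2.30105 -3.89718 N·m.
t=0.28000 s (step 28): θ=-0.38022 -1.57579 -0.97977 2.09962 rad, qd=-2.44043 -2.80122 -0.67210 6.12417 rad/s, ee=0.55699 0.10163 0.64177 m, τ=-1.37786 4.18639 -2.17644 -3.34632 N·m.
t=0.32000 s (step 32): θ=-0.48507 -1.66778 -1.01889 2.32830 rad, qd=-2.75875 -1.85069 -1.29525 5.26214 rad/s, ee=0.57378 0.10231 0.56883 m, τ=9.69810 5.70956 -1.30879 -2.21342 N·m.
t=0.36000 s (step 36): θ=-0.59787 -1.72879 -1.08230 2.51797 rad, qd=-2.85666 -1.24919 -1.83447 4.20388 rad/s, ee=0.59716 0.10220 0.49400 m, τ=16.23488 5.88022 -0.09160 -0.83928 N·m.
t=0.40000 s (step 40): θ=-0.71215 -1.77084 -1.16181 2.66510 rad, qd=-2.84696 -0.87824 -2.09090 3.16407 rad/s, ee=0.62348 0.09886 0.41762 m, τ=20.77044 5.53226 1.24144 0.52129 N·m.
t=0.44000 s (step 44): θ=-0.82505 -1.80035 -1.24596 2.77348 rad, qd=-2.79298 -0.60531 -2.07815 2.28083 rad/s, ee=0.64882 0.09234 0.33955 m, τ=24.89992 5.14773 2.59555 1.71348 N·m.
t=0.48000 s (step 48): θ=-0.93517 -1.81984 -1.32563 2.85010 rad, qd=-2.70857 -0.37079 -1.88152 1.57472 rad/s, ee=0.66992 0.08384 0.26038 m, τ=29.01177 4.89357 3.88497 2.68760 N·m.
t=0.52000 s (step 52): θ=-1.04121 -1.83036 -1.39509 2.90137 rad, qd=-2.58858 -0.15498 -1.57928 1.00833 rad/s, ee=0.68478 0.07470 0.18166 m, τ=32.84962 4.76364 5.00983 3.44477 N·m.
t=0.56000 s (step 56): θ=-1.14163 -1.83267 -1.45148 2.93200 rad, qd=-2.42104 0.01696 -1.24481 0.52316 rad/s, ee=0.69278 0.06590 0.10547 m, τ=36.04973 4.71474 5.91275 4.01127 N·m.
t=0.60000 s (step 60): θ=-1.23420 -1.83008 -1.49504 2.94394 rad, qd=-2.20643 0.12707 -0.93178 0.09876 rad/s, ee=0.69428 0.05795 0.03379 m, τ=38.37199 4.70703 6.55923 4.39674 N·m.
t=0.64000 s (step 64): θ=-1.31814 -1.82132 -1.52642 2.94299 rad, qd=-1.99073 0.32018 -0.64819 -0.10988 rad/s, ee=0.69044 0.05109 -0.03171 m, τ=39.64888 4.62688 6.92515 4.53128 N·m.
t=0.68000 s (step 68): θ=-1.39290 -1.80565 -1.54777 2.93432 rad, qd=-1.74375 0.45552 -0.42884 -0.32632 rad/s, ee=0.68272 0.04522 -0.09005 m, τ=40.13191 4.50543 7.14325 4.60196 N·m.
t=0.72000 s (step 72): θ=-1.45744 -1.78544 -1.56154 2.91694 rad, qd=-1.48226 0.55095 -0.26946 -0.53808 rad/s, ee=0.67261 0.04011 -0.14119 m, τ=39.98611 4.34101 7.23743 4.61875 N·m.
t=0.76000 s (step 76): θ=-1.51148 -1.76199 -1.57013 2.89163 rad, qd=-1.22034 0.61860 -0.16975 -0.72182 rad/s, ee=0.66134 0.03557 -0.18540 m, τ=39.38487 4.14489 7.24200 4.58323 N·m.
t=0.80000 s (step 80): θ=-1.55518 -1.73628 -1.57585 2.85959 rad, qd=-0.96673 0.66493 -0.12465 -0.87499 rad/s, ee=0.64989 0.03148 -0.22321 m, τ=38.51605 3.93514 7.19290 4.50936 N·m.
t=0.84000 s (step 84): θ=-1.58900 -1.70901 -1.58073 2.82198 rad, qd=-0.72655 0.69841 -0.12675 -1.00068 rad/s, ee=0.63892 0.02779 -0.25531 m, τ=37.55844 3.73157 7.12225 4.41112 N·m.
t=0.88000 s (step 88): θ=-1.61350 -1.68049 -1.58653 2.77978 rad, qd=-0.50073 0.72832 -0.16992 -1.10572 rad/s, ee=0.62886 0.02451 -0.28241 m, τ=36.67144 3.55252 7.05937 4.30021 N·m.
t=0.92000 s (step 92): θ=-1.62920 -1.65072 -1.59484 2.73363 rad, qd=-0.28566 0.76214 -0.25259 -1.20011 rad/s, ee=0.61992 0.02169 -0.30521 m, τ=35.95874 3.40322 7.03064 4.18525 N·m.
t=0.96000 s (step 96): θ=-1.63642 -1.61953 -1.60731 2.68375 rad, qd=-0.07558 0.79668 -0.37855 -1.29282 rad/s, ee=0.61218 0.01950 -0.32432 m, τ=35.17285 3.19609 7.04218 4.06896 N·m.
t=1.00000 s (step 100): θ=-1.63558 -1.58760 -1.62541 2.63062 rad, qd=0.10662 0.78247 -0.52276 -1.34776 rad/s, ee=0.60565 0.01825 -0.34023 m, τ=32.03562 2.34269 6.93869 3.92541 N·m.
t=1.04000 s (step 104): θ=-1.63008 -1.56077 -1.64730 2.57863 rad, qd=0.12457 0.50555 -0.52288 -1.19704 rad/s, ee=0.60032 0.01827 -0.35340 m, τ=23.99386 0.41069 6.38445 3.68149 N·m.
t=1.08000 s (step 108): θ=-1.62931 -1.55027 -1.66255 2.53866 rad, qd=-0.11046 0.01639 -0.20405 -0.78662 rad/s, ee=0.59619 0.01897 -0.36466 m, τ=20.69892 -0.13279 5.91202 3.39961 N·m.
t=1.12000 s (step 112): θ=-1.63977 -1.55641 -1.66185 2.51584 rad, qd=-0.39882 -0.32353 0.21328 -0.38693 rad/s, ee=0.59302 0.01933 -0.37519 m, τ=21.73198 0.22900 5.70811 3.24070 N·m.
t=1.16000 s (step 116): θ=-1.65987 -1.57543 -1.64756 2.50525 rad, qd=-0.58974 -0.61360 0.47800 -0.16740 rad/s, ee=0.59030 0.01932 -0.38577 m, τ=24.12555 0.82839 5.65729 3.23338 N·m.
t=1.20000 s (step 120): θ=-1.68519 -1.60405 -1.62606 2.50016 rad, qd=-0.65383 -0.79109 0.56828 -0.11375 rad/s, ee=0.58777 0.01947 -0.39653 m.
any joint saturated: no


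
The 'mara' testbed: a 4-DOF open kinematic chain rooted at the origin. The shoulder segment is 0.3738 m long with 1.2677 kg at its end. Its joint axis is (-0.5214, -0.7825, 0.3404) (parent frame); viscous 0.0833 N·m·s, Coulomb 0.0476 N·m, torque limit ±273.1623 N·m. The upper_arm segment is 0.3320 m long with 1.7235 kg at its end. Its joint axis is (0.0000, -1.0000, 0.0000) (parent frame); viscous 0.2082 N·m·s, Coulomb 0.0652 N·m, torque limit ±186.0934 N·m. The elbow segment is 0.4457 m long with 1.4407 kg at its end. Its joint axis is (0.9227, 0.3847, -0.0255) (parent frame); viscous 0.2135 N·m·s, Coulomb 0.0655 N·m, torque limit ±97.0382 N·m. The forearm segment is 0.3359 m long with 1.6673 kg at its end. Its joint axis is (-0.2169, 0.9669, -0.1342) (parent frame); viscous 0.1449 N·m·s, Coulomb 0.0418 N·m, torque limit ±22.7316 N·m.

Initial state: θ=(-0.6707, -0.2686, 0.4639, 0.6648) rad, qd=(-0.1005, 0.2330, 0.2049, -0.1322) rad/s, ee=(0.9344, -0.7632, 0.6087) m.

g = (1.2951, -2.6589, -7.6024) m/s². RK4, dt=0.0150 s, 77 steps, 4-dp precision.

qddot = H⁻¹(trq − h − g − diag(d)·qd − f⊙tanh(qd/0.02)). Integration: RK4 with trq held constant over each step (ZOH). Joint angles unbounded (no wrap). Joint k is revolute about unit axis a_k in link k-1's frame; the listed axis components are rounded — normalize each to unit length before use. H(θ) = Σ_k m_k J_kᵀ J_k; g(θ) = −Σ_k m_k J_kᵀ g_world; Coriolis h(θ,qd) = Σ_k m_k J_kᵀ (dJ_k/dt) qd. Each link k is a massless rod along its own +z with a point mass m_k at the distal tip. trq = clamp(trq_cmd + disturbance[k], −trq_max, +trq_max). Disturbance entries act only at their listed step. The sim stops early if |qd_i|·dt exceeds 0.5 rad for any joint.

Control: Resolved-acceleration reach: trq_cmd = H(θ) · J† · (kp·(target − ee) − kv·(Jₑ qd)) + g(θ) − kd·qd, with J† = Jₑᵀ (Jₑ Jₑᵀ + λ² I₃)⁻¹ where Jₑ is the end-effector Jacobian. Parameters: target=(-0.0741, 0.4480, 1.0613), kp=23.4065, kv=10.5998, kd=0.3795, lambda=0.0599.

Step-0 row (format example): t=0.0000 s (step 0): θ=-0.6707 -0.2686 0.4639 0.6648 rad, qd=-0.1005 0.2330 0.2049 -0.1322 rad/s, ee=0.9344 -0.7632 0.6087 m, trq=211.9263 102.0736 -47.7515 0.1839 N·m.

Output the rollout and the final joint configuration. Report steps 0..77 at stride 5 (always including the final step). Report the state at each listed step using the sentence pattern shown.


t=0.0750 s (step 5): θ=-0.5399 -0.2725 0.6076 0.7792 rad, qd=3.0045 -0.2374 2.9598 2.3291 rad/s, ee=0.8753 -0.7087 0.6385 m, trq=95.3328 46.1609 -23.7724 -0.5157 N·m.
t=0.1500 s (step 10): θ=-0.2830 -0.2922 0.8340 0.9471 rad, qd=3.6243 -0.2552 2.8112 2.0096 rad/s, ee=0.7619 -0.5757 0.7056 m, trq=37.5341 18.7504 -12.2275 -0.7162 N·m.
t=0.2250 s (step 15): θ=-0.0164 -0.3106 1.0079 1.0763 rad, qd=3.4234 -0.2577 1.7814 1.4428 rad/s, ee=0.6357 -0.4210 0.7812 m, trq=11.8670 7.6857 -8.0902 -1.4537 N·m.
t=0.3000 s (step 20): θ=0.2245 -0.3338 1.1005 1.1658 rad, qd=2.9843 -0.3750 0.7171 0.9552 rad/s, ee=0.5133 -0.2726 0.8487 m, trq=-0.4011 2.9061 -6.7960 -2.0715 N·m.
t=0.3750 s (step 25): θ=0.4292 -0.3671 1.1219 1.2214 rad, qd=2.4720 -0.5068 -0.0884 0.5356 rad/s, ee=0.4016 -0.1419 0.9024 m, trq=-6.7240 0.7919 -6.3426 -2.5010 N·m.
t=0.4500 s (step 30): θ=0.5954 -0.4079 1.0957 1.2478 rad, qd=1.9670 -0.5680 -0.5598 0.1839 rad/s, ee=0.3042 -0.0315 0.9425 m, trq=-10.0019 0.0524 -6.0723 -2.8184 N·m.
t=0.5250 s (step 35): θ=0.7255 -0.4502 1.0445 1.2517 rad, qd=1.5097 -0.5460 -0.7708 -0.0504 rad/s, ee=0.2225 0.0601 0.9714 m, trq=-11.6666 0.0723 -5.7875 -3.1049 N·m.
t=0.6000 s (step 40): θ=0.8235 -0.4882 0.9841 1.2433 rad, qd=1.1174 -0.4648 -0.8180 -0.1618 rad/s, ee=0.1560 0.1357 0.9916 m, trq=-12.3313 0.5031 -5.5623 -3.3771 N·m.
t=0.6750 s (step 45): θ=0.8951 -0.5195 0.9240 1.2290 rad, qd=0.8044 -0.3695 -0.7752 -0.2091 rad/s, ee=0.1030 0.1973 1.0055 m, trq=-12.2579 1.1328 -5.4361 -3.5854 N·m.
t=0.7500 s (step 50): θ=0.9459 -0.5438 0.8688 1.2131 rad, qd=0.5633 -0.2783 -0.6960 -0.2106 rad/s, ee=0.0617 0.2471 1.0152 m, trq=-11.7957 1.8059 -5.3844 -3.7468 N·m.
t=0.8250 s (step 55): θ=0.9810 -0.5616 0.8198 1.1980 rad, qd=0.3819 -0.1991 -0.6092 -0.1869 rad/s, ee=0.0297 0.2870 1.0221 m, trq=-11.1735 2.4281 -5.3697 -3.8689 N·m.
t=0.9000 s (step 60): θ=1.0044 -0.5740 0.7773 1.1853 rad, qd=0.2480 -0.1345 -0.5273 -0.1529 rad/s, ee=0.0054 0.3187 1.0275 m, trq=-10.5324 2.9539 -5.3629 -3.9588 N·m.
t=0.9750 s (step 65): θ=1.0192 -0.5821 0.7405 1.1751 rad, qd=0.1510 -0.0837 -0.4547 -0.1176 rad/s, ee=-0.0132 0.3439 1.0318 m, trq=-9.9481 3.3711 -5.3484 -4.0239 N·m.
t=1.0500 s (step 70): θ=1.0278 -0.5869 0.7089 1.1675 rad, qd=0.0820 -0.0453 -0.3920 -0.0854 rad/s, ee=-0.0273 0.3638 1.0354 m, trq=-9.4516 3.6876 -5.3206 -4.0710 N·m.
t=1.1250 s (step 75): θ=1.0320 -0.5892 0.6815 1.1621 rad, qd=0.0346 -0.0181 -0.3379 -0.0592 rad/s, ee=-0.0380 0.3797 1.0387 m, trq=-9.0427 3.9242 -5.2804 -4.1051 N·m.
t=1.1550 s (step 77): θ=1.0329 -0.5896 0.6717 1.1605 rad, qd=0.0211 -0.0107 -0.3179 -0.0518 rad/s, ee=-0.0415 0.3851 1.0398 m.
final θ (rad): 1.0329 -0.5896 0.6717 1.1605


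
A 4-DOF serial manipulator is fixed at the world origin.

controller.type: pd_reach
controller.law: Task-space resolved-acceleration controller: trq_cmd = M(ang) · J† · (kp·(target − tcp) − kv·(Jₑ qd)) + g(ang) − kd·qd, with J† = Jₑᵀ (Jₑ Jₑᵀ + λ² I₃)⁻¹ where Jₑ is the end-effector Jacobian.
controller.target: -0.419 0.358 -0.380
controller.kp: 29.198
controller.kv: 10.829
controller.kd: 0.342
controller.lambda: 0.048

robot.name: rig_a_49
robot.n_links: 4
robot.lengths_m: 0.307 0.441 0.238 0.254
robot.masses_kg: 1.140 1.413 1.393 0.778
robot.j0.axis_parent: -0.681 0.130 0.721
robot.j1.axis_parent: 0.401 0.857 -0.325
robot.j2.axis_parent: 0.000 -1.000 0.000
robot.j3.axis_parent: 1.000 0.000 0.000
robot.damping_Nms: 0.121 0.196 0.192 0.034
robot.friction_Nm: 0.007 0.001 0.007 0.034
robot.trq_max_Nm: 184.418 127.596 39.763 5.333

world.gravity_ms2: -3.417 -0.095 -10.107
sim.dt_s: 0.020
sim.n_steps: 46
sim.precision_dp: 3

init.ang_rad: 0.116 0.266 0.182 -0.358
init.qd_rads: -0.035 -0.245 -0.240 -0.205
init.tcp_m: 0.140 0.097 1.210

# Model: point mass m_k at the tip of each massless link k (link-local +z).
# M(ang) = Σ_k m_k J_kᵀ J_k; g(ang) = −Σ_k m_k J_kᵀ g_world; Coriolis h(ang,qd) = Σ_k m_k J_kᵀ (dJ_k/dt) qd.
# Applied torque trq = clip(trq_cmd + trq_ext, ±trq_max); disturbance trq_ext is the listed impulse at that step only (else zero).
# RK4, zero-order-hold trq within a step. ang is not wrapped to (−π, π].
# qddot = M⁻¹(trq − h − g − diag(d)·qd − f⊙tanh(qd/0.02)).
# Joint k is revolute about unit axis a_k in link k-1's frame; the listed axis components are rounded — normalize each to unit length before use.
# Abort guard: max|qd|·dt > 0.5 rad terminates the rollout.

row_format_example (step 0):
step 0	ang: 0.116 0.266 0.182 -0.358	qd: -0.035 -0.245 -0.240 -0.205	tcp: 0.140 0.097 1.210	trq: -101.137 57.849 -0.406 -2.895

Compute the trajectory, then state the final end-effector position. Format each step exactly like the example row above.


step 1	ang: 0.105 0.282 0.217 -0.437	qd: -1.065 1.847 3.703 -7.502	tcp: 0.136 0.100 1.203	trq: -74.379 37.966 -0.560 -0.117
step 2	ang: 0.077 0.330 0.313 -0.619	qd: -1.751 2.904 5.953 -10.479	tcp: 0.129 0.101 1.181	trq: -32.252 8.962 1.526 0.501
step 3	ang: 0.039 0.389 0.441 -0.829	qd: -2.042 3.025 6.815 -10.412	tcp: 0.124 0.094 1.145	trq: -1.323 -11.082 3.345 0.512
step 4	ang: -0.003 0.446 0.578 -1.026	qd: -2.113 2.647 6.961 -9.426	tcp: 0.120 0.081 1.101	trq: 15.512 -21.917 4.405 0.746
step 5	ang: -0.045 0.493 0.716 -1.205	qd: -2.094 2.047 6.857 -8.498	tcp: 0.117 0.065 1.054	trq: 23.968 -27.349 4.795 1.257
step 6	ang: -0.086 0.527 0.852 -1.367	qd: -2.038 1.337 6.738 -7.818	tcp: 0.114 0.048 1.006	trq: 28.270 -29.861 4.703 1.883
step 7	ang: -0.126 0.546 0.986 -1.518	qd: -1.961 0.551 6.699 -7.348	tcp: 0.110 0.032 0.960	trq: 30.644 -30.847 4.360 2.489
step 8	ang: -0.164 0.548 1.120 -1.661	qd: -1.865 -0.313 6.757 -7.037	tcp: 0.104 0.018 0.915	trq: 32.203 -31.142 4.000 3.003
step 9	ang: -0.200 0.532 1.256 -1.800	qd: -1.746 -1.278 6.900 -6.872	tcp: 0.096 0.005 0.873	trq: 33.616 -31.311 3.861 3.400
step 10	ang: -0.234 0.496 1.396 -1.937	qd: -1.584 -2.377 7.117 -6.884	tcp: 0.085 -0.007 0.835	trq: 35.511 -31.799 4.227 3.698
step 11	ang: -0.263 0.436 1.542 -2.076	qd: -1.342 -3.651 7.425 -7.164	tcp: 0.072 -0.017 0.803	trq: 38.756 -32.935 5.562 3.952
step 12	ang: -0.286 0.349 1.696 -2.226	qd: -0.936 -5.150 7.929 -7.886	tcp: 0.054 -0.025 0.777	trq: 44.388 -34.203 8.839 4.262
step 13	ang: -0.298 0.229 1.865 -2.396	qd: -0.190 -6.902 8.958 -9.328	tcp: 0.029 -0.030 0.759	trq: 47.611 -26.772 15.173 4.741
step 14	ang: -0.290 0.074 2.068 -2.599	qd: 1.069 -8.617 11.229 -11.199	tcp: -0.006 -0.031 0.751	trq: 1.445 26.342 10.323 4.990
step 15	ang: -0.268 -0.095 2.303 -2.793	qd: 1.133 -8.390 12.195 -8.169	tcp: -0.057 -0.025 0.749	trq: -41.653 48.578 -5.717 3.475
step 16	ang: -0.264 -0.250 2.517 -2.891	qd: -0.887 -7.002 9.273 -1.517	tcp: -0.113 -0.010 0.741	trq: -40.840 38.605 -6.558 0.901
step 17	ang: -0.306 -0.378 2.675 -2.871	qd: -3.476 -5.749 6.588 3.452	tcp: -0.163 0.008 0.723	trq: -32.210 29.640 -3.463 -0.635
step 18	ang: -0.402 -0.484 2.792 -2.773	qd: -6.170 -4.784 5.150 6.287	tcp: -0.202 0.024 0.696	trq: -16.989 18.267 -1.337 -1.004
step 19	ang: -0.546 -0.574 2.889 -2.641	qd: -8.329 -4.238 4.653 6.985	tcp: -0.228 0.033 0.664	trq: -1.874 5.505 -1.000 -0.674
step 20	ang: -0.726 -0.658 2.980 -2.508	qd: -9.629 -4.055 4.478 6.293	tcp: -0.240 0.035 0.632	trq: 6.796 -5.378 -1.890 -0.321
step 21	ang: -0.925 -0.740 3.068 -2.394	qd: -10.356 -4.114 4.285 5.189	tcp: -0.242 0.029 0.602	trq: 9.873 -13.696 -3.462 -0.326
step 22	ang: -1.138 -0.825 3.151 -2.302	qd: -10.931 -4.349 3.995 4.078	tcp: -0.240 0.018 0.574	trq: 9.916 -19.788 -5.328 -0.638
step 23	ang: -1.364 -0.915 3.227 -2.232	qd: -11.669 -4.702 3.614 2.976	tcp: -0.236 0.003 0.549	trq: 8.675 -24.018 -7.189 -1.058
step 24	ang: -1.608 -1.014 3.294 -2.184	qd: -12.753 -5.094 3.166 1.801	tcp: -0.234 -0.014 0.525	trq: 6.974 -26.655 -8.867 -1.424
step 25	ang: -1.877 -1.119 3.352 -2.161	qd: -14.250 -5.440 2.655 0.476	tcp: -0.235 -0.032 0.500	trq: 4.993 -27.864 -10.338 -1.640
step 26	ang: -2.181 -1.231 3.399 -2.166	qd: -16.089 -5.677 2.005 -0.998	tcp: -0.240 -0.049 0.474	trq: 2.578 -27.605 -11.710 -1.681
step 27	ang: -2.523 -1.345 3.429 -2.202	qd: -18.041 -5.792 1.011 -2.603	tcp: -0.247 -0.063 0.448	trq: -0.402 -25.611 -13.151 -1.498
step 28	ang: -2.902 -1.461 3.433 -2.271	qd: -19.719 -5.820 -0.665 -4.236	tcp: -0.252 -0.075 0.423	trq: -3.292 -21.361 -14.496 -1.090
step 29	ang: -3.307 -1.577 3.394 -2.370	qd: -20.542 -5.815 -3.332 -5.681	tcp: -0.254 -0.085 0.399	trq: -2.138 -11.926 -12.873 -0.577
step 30	ang: -3.708 -1.691 3.295 -2.490	qd: -19.303 -5.661 -6.626 -6.240	tcp: -0.253 -0.099 0.379	trq: 8.657 8.479 -2.195 -0.377
step 31	ang: -4.048 -1.796 3.143 -2.599	qd: -14.743 -4.875 -8.532 -4.576	tcp: -0.250 -0.118 0.359	trq: 16.912 25.743 7.507 -0.972
step 32	ang: -4.286 -1.880 2.973 -2.660	qd: -9.261 -3.453 -8.420 -1.403	tcp: -0.248 -0.138 0.336	trq: 17.094 30.436 9.567 -1.998
step 33	ang: -4.428 -1.933 2.814 -2.658	qd: -5.081 -1.860 -7.392 1.536	tcp: -0.245 -0.153 0.311	trq: 14.571 30.028 9.300 -2.794
step 34	ang: -4.500 -1.955 2.681 -2.606	qd: -2.308 -0.357 -5.931 3.695	tcp: -0.243 -0.163 0.286	trq: 11.686 28.672 9.331 -3.216
step 35	ang: -4.529 -1.949 2.581 -2.517	qd: -0.598 0.971 -4.052 5.122	tcp: -0.242 -0.168 0.262	trq: 9.058 26.187 9.904 -3.312
step 36	ang: -4.531 -1.919 2.523 -2.407	qd: 0.347 2.054 -1.736 5.936	tcp: -0.242 -0.170 0.242	trq: 6.728 21.189 9.813 -3.133
step 37	ang: -4.520 -1.870 2.513 -2.285	qd: 0.795 2.802 0.711 6.181	tcp: -0.244 -0.168 0.224	trq: 4.490 14.578 7.731 -2.720
step 38	ang: -4.502 -1.810 2.547 -2.164	qd: 1.016 3.207 2.668 5.977	tcp: -0.249 -0.161 0.208	trq: 2.288 8.475 4.303 -2.179
step 39	ang: -4.481 -1.744 2.612 -2.048	qd: 1.143 3.360 3.802 5.548	tcp: -0.257 -0.150 0.193	trq: 0.357 3.522 0.980 -1.659
step 40	ang: -4.458 -1.677 2.693 -1.942	qd: 1.169 3.351 4.223 5.065	tcp: -0.268 -0.134 0.179	trq: -1.154 -0.406 -1.585 -1.250
step 41	ang: -4.436 -1.612 2.777 -1.846	qd: 1.051 3.234 4.191 4.595	tcp: -0.281 -0.116 0.165	trq: -2.237 -3.553 -3.319 -0.964
step 42	ang: -4.418 -1.549 2.858 -1.759	qd: 0.787 3.023 3.948 4.132	tcp: -0.294 -0.097 0.151	trq: -2.767 -6.035 -4.140 -0.771
step 43	ang: -4.406 -1.492 2.935 -1.681	qd: 0.486 2.706 3.713 3.677	tcp: -0.308 -0.076 0.137	trq: -2.691 -7.519 -4.124 -0.651
step 44	ang: -4.398 -1.442 3.008 -1.611	qd: 0.328 2.302 3.616 3.309	tcp: -0.322 -0.056 0.123	trq: -2.478 -7.941 -3.902 -0.615
step 45	ang: -4.391 -1.400 3.080 -1.547	qd: 0.356 1.876 3.600 3.113	tcp: -0.334 -0.035 0.108	trq: -2.489 -7.829 -3.876 -0.669
step 46	ang: -4.383 -1.366 3.152 -1.485	qd: 0.486 1.485 3.557 3.088	tcp: -0.346 -0.014 0.094
final tcp position (m): -0.346 -0.014 0.094


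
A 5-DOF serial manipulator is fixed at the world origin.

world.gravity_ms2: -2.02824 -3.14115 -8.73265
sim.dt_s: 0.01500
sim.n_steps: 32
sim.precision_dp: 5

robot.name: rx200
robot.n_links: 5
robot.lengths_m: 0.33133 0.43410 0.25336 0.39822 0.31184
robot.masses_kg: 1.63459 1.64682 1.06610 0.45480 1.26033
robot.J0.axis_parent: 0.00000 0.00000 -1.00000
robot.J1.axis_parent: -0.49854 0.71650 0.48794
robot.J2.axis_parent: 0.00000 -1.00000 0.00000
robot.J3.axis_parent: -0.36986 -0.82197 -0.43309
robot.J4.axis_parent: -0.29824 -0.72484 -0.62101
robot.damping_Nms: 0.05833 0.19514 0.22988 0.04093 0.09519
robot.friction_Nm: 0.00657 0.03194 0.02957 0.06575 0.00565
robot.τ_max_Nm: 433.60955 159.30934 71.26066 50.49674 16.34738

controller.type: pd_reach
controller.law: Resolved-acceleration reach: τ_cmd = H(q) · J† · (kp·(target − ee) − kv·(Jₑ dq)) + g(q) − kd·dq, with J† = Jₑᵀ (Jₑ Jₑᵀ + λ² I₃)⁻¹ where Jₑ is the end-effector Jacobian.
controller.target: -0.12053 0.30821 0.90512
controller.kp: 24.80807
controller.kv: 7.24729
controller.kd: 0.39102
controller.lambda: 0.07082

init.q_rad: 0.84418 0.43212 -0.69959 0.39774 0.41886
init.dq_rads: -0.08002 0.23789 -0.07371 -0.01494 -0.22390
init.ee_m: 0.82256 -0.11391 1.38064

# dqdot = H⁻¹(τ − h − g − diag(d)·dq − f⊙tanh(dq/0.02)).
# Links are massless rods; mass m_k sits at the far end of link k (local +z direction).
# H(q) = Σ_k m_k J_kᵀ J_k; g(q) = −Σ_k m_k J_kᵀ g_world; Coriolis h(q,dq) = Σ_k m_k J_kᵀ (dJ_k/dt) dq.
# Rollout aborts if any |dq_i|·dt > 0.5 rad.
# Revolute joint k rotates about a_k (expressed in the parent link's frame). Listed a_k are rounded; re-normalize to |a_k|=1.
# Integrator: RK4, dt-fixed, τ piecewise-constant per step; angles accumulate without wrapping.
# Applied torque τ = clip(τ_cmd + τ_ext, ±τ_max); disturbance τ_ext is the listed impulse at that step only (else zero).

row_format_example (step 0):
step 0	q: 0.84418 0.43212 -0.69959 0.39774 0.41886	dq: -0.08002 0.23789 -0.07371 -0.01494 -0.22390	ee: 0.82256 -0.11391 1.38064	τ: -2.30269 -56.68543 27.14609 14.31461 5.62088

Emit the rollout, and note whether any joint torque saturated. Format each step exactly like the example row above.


step 1	q: 0.84236 0.42970 -0.71072 0.40434 0.42615	dq: -0.16045 -0.55324 -1.39351 0.88450 1.18515	ee: 0.82444 -0.11259 1.37676	τ: -2.51759 -51.61254 25.73651 12.87163 4.59039
step 2	q: 0.83964 0.41652 -0.73966 0.42452 0.44905	dq: -0.19589 -1.19568 -2.44274 1.79173 1.86351	ee: 0.82173 -0.10939 1.37189	τ: -2.89680 -46.63002 24.31224 11.61269 3.92025
step 3	q: 0.83671 0.39483 -0.78195 0.45658 0.48075	dq: -0.18829 -1.68867 -3.17404 2.46809 2.36523	ee: 0.81494 -0.10480 1.36636	τ: -3.42207 -41.70462 22.85484 10.55547 3.35128
step 4	q: 0.83423 0.36671 -0.83321 0.49744 0.51886	dq: -0.13383 -2.05370 -3.64157 2.96720 2.72447	ee: 0.80445 -0.09915 1.36031	τ: -4.04512 -36.93460 21.41670 9.64822 2.85387
step 5	q: 0.83291 0.33391 -0.88990 0.54478 0.56150	dq: -0.03521 -2.31427 -3.90079 3.33346 2.97583	ee: 0.79059 -0.09266 1.35381	τ: -4.68995 -32.40861 20.02585 8.84239 2.40201
step 6	q: 0.83335 0.29784 -0.94925 0.59686 0.60726	dq: 0.10168 -2.49249 -4.00039 3.60118 3.14619	ee: 0.77371 -0.08548 1.34690	τ: -5.28449 -28.19772 18.69821 8.09894 1.97692
step 7	q: 0.83610 0.25958 -1.00917 0.65243 0.65508	dq: 0.27247 -2.60677 -3.97882 3.79835 3.25355	ee: 0.75418 -0.07771 1.33959	τ: -5.77821 -24.35169 17.44352 7.38894 1.56713
step 8	q: 0.84164 0.21997 -1.06806 0.71056 0.70412	dq: 0.47190 -2.67279 -3.86506 3.94289 3.31213	ee: 0.73236 -0.06944 1.33189	τ: -6.14317 -20.90268 16.26937 6.69469 1.16565
step 9	q: 0.85033 0.17964 -1.12472 0.77055 0.75374	dq: 0.69285 -2.70436 -3.68098 4.04440 3.33266	ee: 0.70862 -0.06072 1.32381	τ: -6.36967 -17.86768 15.18159 6.00771 0.76933
step 10	q: 0.86245 0.13901 -1.17821 0.83176 0.80344	dq: 0.92504 -2.71429 -3.44387 4.10491 3.32427	ee: 0.68334 -0.05161 1.31535	τ: -6.45981 -15.24930 14.18309 5.32676 0.37749
step 11	q: 0.87804 0.09831 -1.22786 0.89357 0.85285	dq: 1.15344 -2.71505 -3.16896 4.11944 3.29634	ee: 0.65689 -0.04216 1.30651	τ: -6.42169 -13.03439 13.27232 4.65610 -0.00912
step 12	q: 0.89691 0.05759 -1.27320 0.95520 0.90176	dq: 1.35775 -2.71867 -2.87163 4.07794 3.25952	ee: 0.62965 -0.03242 1.29732	τ: -6.26518 -11.19030 12.44173 4.00359 -0.38899
step 13	q: 0.91854 0.01672 -1.31404 1.01575 0.95009	dq: 1.51427 -2.73571 -2.56855 3.96922 3.22528	ee: 0.60195 -0.02244 1.28781	τ: -5.99985 -9.66098 11.67707 3.37853 -0.75977
step 14	q: 0.94205 -0.02455 -1.35039 1.07416 0.99796	dq: 1.60103 -2.77311 -2.27677 3.78726 3.20316	ee: 0.57410 -0.01227 1.27808	τ: -5.63500 -8.36690 10.95875 2.78914 -1.11743
step 15	q: 0.96629 -0.06654 -1.38255 1.12937 1.04557	dq: 1.60544 -2.83216 -2.01081 3.53771 3.19643	ee: 0.54632 -0.00195 1.26821	τ: -5.18132 -7.21411 10.26582 2.24040 -1.45507
step 16	q: 0.99003 -0.10955 -1.41097 1.18047 1.09314	dq: 1.53029 -2.90793 -1.77877 3.24015 3.19912	ee: 0.51879 0.00851 1.25833	τ: -4.65282 -6.11306 9.58187 1.73344 -1.76264
step 17	q: 1.01217 -0.15376 -1.43616 1.22695 1.14072	dq: 1.39309 -2.99125 -1.58047 2.92269 3.19833	ee: 0.49159 0.01911 1.24856	τ: -4.06708 -4.99879 8.89953 1.26698 -2.02910
step 18	q: 1.03196 -0.19921 -1.45858 1.26868 1.18819	dq: 1.21844 -3.07223 -1.40920 2.61199 3.18081	ee: 0.46474 0.02986 1.23902	τ: -3.44338 -3.84033 8.22089 0.83968 -2.24590
step 19	q: 1.04899 -0.24582 -1.47858 1.30589 1.23527	dq: 1.02928 -3.14306 -1.25567 2.32603 3.13860	ee: 0.43827 0.04077 1.22978	τ: -2.79999 -2.63568 7.55405 0.45146 -2.40937
step 20	q: 1.06317 -0.29338 -1.49635 1.33902 1.28156	dq: 0.84227 -3.19898 -1.11150 2.07305 3.06993	ee: 0.41218 0.05186 1.22089	τ: -2.15230 -1.39991 6.90877 0.10324 -2.52058
step 21	q: 1.07461 -0.34165 -1.51199 1.36857 1.32670	dq: 0.66744 -3.23784 -0.97086 1.85435 2.97725	ee: 0.38648 0.06313 1.21236	τ: -1.51222 -0.15421 6.29348 -0.20402 -2.58385
step 22	q: 1.08353 -0.39038 -1.52552 1.39504 1.37034	dq: 0.50981 -3.25930 -0.83065 1.66740 2.86493	ee: 0.36119 0.07458 1.20418	τ: -0.88837 1.08076 5.71397 -0.46994 -2.60509
step 23	q: 1.09020 -0.43931 -1.53695 1.41890 1.41223	dq: 0.37119 -3.26407 -0.68991 1.50814 2.73782	ee: 0.33634 0.08617 1.19635	τ: -0.28667 2.28804 5.17334 -0.69501 -2.59080
step 24	q: 1.09493 -0.48819 -1.54625 1.44053 1.45217	dq: 0.25152 -3.25341 -0.54918 1.37213 2.60059	ee: 0.31195 0.09788 1.18881	τ: 0.28894 3.45534 4.67240 -0.88059 -2.54748
step 25	q: 1.09799 -0.53681 -1.55346 1.46025 1.49002	dq: 0.14974 -3.22884 -0.40984 1.25514 2.45747	ee: 0.28806 0.10967 1.18154	τ: 0.83584 4.57478 4.21028 -1.02875 -2.48129
step 26	q: 1.09963 -0.58497 -1.55859 1.47832 1.52574	dq: 0.06427 -3.19190 -0.27369 1.15346 2.31216	ee: 0.26471 0.12149 1.17449	τ: 1.35215 5.64220 3.78506 -1.14214 -2.39791
step 27	q: 1.10009 -0.63249 -1.56172 1.49495 1.55929	dq: -0.00651 -3.14411 -0.14265 1.06402 2.16762	ee: 0.24191 0.13330 1.16763	τ: 1.83625 6.65570 3.39433 -1.22380 -2.30242
step 28	q: 1.09959 -0.67922 -1.56293 1.51031 1.59070	dq: -0.06381 -3.08692 -0.01877 0.98446 2.02581	ee: 0.21971 0.14504 1.16093	τ: 2.28642 7.61385 3.03587 -1.27704 -2.19911
step 29	q: 1.09831 -0.72504 -1.56239 1.52455 1.62000	dq: -0.10997 -3.02294 0.09006 0.91508 1.88344	ee: 0.19814 0.15668 1.15434	τ: 2.70173 8.52003 2.70913 -1.30668 -2.08985
step 30	q: 1.09640 -0.76985 -1.56029 1.53779 1.64722	dq: -0.14718 -2.95218 0.18885 0.85112 1.74994	ee: 0.17721 0.16816 1.14785	τ: 3.08117 9.37593 2.40981 -1.31485 -1.98130
step 31	q: 1.09399 -0.81355 -1.55679 1.55010 1.67253	dq: -0.17703 -2.87539 0.27783 0.79159 1.62660	ee: 0.15695 0.17944 1.14142	τ: 3.42474 10.18080 2.13569 -1.30489 -1.87610
step 32	q: 1.09117 -0.85606 -1.55203 1.56155 1.69606	dq: -0.20085 -2.79351 0.35614 0.73642 1.51289	ee: 0.13737 0.19049 1.13503
any joint saturated: no


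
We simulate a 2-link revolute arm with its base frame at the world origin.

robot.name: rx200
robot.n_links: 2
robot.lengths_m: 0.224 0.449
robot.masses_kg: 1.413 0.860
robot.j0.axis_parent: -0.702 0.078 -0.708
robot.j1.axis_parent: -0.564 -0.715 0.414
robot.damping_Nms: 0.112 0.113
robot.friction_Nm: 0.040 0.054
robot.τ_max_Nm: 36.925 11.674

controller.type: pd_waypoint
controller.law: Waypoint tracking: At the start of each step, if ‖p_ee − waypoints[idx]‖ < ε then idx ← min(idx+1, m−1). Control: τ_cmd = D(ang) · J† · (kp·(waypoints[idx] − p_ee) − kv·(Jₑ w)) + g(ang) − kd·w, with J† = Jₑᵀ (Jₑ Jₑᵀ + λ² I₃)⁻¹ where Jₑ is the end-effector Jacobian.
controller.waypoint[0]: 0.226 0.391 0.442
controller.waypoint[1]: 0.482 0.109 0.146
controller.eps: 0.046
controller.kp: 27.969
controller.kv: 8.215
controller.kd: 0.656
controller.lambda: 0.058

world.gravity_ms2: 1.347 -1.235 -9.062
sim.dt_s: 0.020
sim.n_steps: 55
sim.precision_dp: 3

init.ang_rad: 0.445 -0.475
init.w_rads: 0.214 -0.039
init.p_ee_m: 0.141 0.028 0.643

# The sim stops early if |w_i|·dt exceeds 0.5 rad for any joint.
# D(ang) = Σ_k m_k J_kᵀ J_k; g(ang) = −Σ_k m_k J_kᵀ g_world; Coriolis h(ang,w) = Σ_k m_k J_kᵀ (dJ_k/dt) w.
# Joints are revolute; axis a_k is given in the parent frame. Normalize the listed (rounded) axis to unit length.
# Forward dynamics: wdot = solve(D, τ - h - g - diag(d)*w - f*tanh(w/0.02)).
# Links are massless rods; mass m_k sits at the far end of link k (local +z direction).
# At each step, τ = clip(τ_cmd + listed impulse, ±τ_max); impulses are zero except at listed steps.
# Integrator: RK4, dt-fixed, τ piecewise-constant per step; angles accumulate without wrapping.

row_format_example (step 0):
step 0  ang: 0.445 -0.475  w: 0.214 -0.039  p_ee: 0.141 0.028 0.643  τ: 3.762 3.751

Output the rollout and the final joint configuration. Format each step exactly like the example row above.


step 1  ang: 0.455 -0.477  w: 0.832 -0.114  p_ee: 0.142 0.031 0.643  τ: 2.634 3.334
step 2  ang: 0.476 -0.478  w: 1.195 -0.049  p_ee: 0.144 0.037 0.642  τ: 1.769 2.859
step 3  ang: 0.502 -0.478  w: 1.417 0.058  p_ee: 0.146 0.046 0.641  τ: 1.067 2.407
step 4  ang: 0.531 -0.476  w: 1.541 0.180  p_ee: 0.148 0.058 0.640  τ: 0.483 1.986
step 5  ang: 0.563 -0.471  w: 1.594 0.308  p_ee: 0.151 0.070 0.638  τ: -0.009 1.594
step 6  ang: 0.595 -0.463  w: 1.601 0.426  p_ee: 0.153 0.084 0.636  τ: -0.434 1.239
step 7  ang: 0.626 -0.454  w: 1.579 0.528  p_ee: 0.156 0.098 0.634  τ: -0.806 0.923
step 8  ang: 0.658 -0.443  w: 1.538 0.612  p_ee: 0.159 0.113 0.631  τ: -1.135 0.644
step 9  ang: 0.688 -0.430  w: 1.485 0.676  p_ee: 0.162 0.128 0.628  τ: -1.429 0.399
step 10  ang: 0.717 -0.416  w: 1.425 0.725  p_ee: 0.166 0.144 0.625  τ: -1.691 0.184
step 11  ang: 0.745 -0.401  w: 1.361 0.758  p_ee: 0.169 0.158 0.621  τ: -1.926 -0.004
step 12  ang: 0.771 -0.385  w: 1.294 0.779  p_ee: 0.172 0.173 0.617  τ: -2.138 -0.168
step 13  ang: 0.796 -0.370  w: 1.228 0.788  p_ee: 0.176 0.187 0.613  τ: -2.327 -0.311
step 14  ang: 0.820 -0.354  w: 1.162 0.789  p_ee: 0.180 0.201 0.608  τ: -2.498 -0.436
step 15  ang: 0.843 -0.338  w: 1.097 0.782  p_ee: 0.183 0.213 0.604  τ: -2.652 -0.546
step 16  ang: 0.864 -0.323  w: 1.034 0.770  p_ee: 0.187 0.226 0.599  τ: -2.790 -0.642
step 17  ang: 0.884 -0.307  w: 0.973 0.753  p_ee: 0.190 0.238 0.594  τ: -2.914 -0.727
step 18  ang: 0.903 -0.293  w: 0.915 0.732  p_ee: 0.194 0.249 0.589  τ: -3.026 -0.801
step 19  ang: 0.921 -0.278  w: 0.859 0.709  p_ee: 0.197 0.259 0.584  τ: -3.126 -0.866
step 20  ang: 0.937 -0.264  w: 0.805 0.684  p_ee: 0.200 0.269 0.579  τ: -3.215 -0.923
step 21  ang: 0.953 -0.251  w: 0.754 0.657  p_ee: 0.203 0.278 0.574  τ: -3.296 -0.974
step 22  ang: 0.967 -0.238  w: 0.705 0.630  p_ee: 0.206 0.287 0.569  τ: -3.368 -1.019
step 23  ang: 0.981 -0.226  w: 0.659 0.603  p_ee: 0.209 0.295 0.564  τ: -3.432 -1.058
step 24  ang: 0.994 -0.214  w: 0.616 0.576  p_ee: 0.212 0.302 0.559  τ: -3.489 -1.093
step 25  ang: 1.006 -0.203  w: 0.574 0.549  p_ee: 0.214 0.310 0.555  τ: -3.541 -1.124
step 26  ang: 1.017 -0.192  w: 0.535 0.522  p_ee: 0.217 0.316 0.550  τ: -3.586 -1.151
step 27  ang: 1.027 -0.182  w: 0.498 0.496  p_ee: 0.219 0.322 0.546  τ: -3.627 -1.176
step 28  ang: 1.037 -0.172  w: 0.463 0.471  p_ee: 0.221 0.328 0.542  τ: -3.663 -1.197
step 29  ang: 1.046 -0.163  w: 0.431 0.447  p_ee: 0.223 0.333 0.538  τ: -3.695 -1.217
step 30  ang: 1.054 -0.154  w: 0.400 0.424  p_ee: 0.225 0.338 0.535  τ: -3.723 -1.234
step 31  ang: 1.062 -0.146  w: 0.371 0.402  p_ee: 0.227 0.343 0.531  τ: -3.749 -1.249
step 32  ang: 1.069 -0.138  w: 0.344 0.381  p_ee: 0.229 0.347 0.528  τ: -3.771 -1.263
step 33  ang: 1.075 -0.131  w: 0.319 0.361  p_ee: 0.230 0.351 0.524  τ: -3.791 -1.275
step 34  ang: 1.082 -0.124  w: 0.295 0.341  p_ee: 0.232 0.355 0.521  τ: -3.809 -1.286
step 35  ang: 1.087 -0.117  w: 0.272 0.323  p_ee: 0.233 0.358 0.519  τ: -3.825 -1.296
step 36  ang: 1.092 -0.111  w: 0.252 0.306  p_ee: 0.234 0.362 0.516  τ: -3.839 -1.305
step 37  ang: 1.097 -0.105  w: 0.232 0.289  p_ee: 0.236 0.365 0.513  τ: -3.851 -1.314
step 38  ang: 1.102 -0.099  w: 0.214 0.274  p_ee: 0.237 0.368 0.511  τ: -3.862 -1.321
step 39  ang: 1.106 -0.094  w: 0.197 0.259  p_ee: 0.238 0.370 0.509  τ: -3.872 -1.328
step 40  ang: 1.110 -0.089  w: 0.181 0.245  p_ee: 0.238 0.373 0.507  τ: -3.881 -1.334
step 41  ang: 1.113 -0.084  w: 0.167 0.232  p_ee: 0.239 0.375 0.505  τ: -3.889 -1.339
step 42  ang: 1.116 -0.080  w: 0.153 0.220  p_ee: 0.240 0.377 0.503  τ: -3.896 -1.344
step 43  ang: 1.119 -0.075  w: 0.141 0.208  p_ee: 0.241 0.379 0.501  τ: -3.902 -1.349
step 44  ang: 1.122 -0.071  w: 0.129 0.197  p_ee: 0.241 0.381 0.499  τ: -3.908 -1.353
step 45  ang: 1.124 -0.067  w: 0.118 0.187  p_ee: 0.242 0.383 0.498  τ: -3.913 -1.357
step 46  ang: 1.127 -0.064  w: 0.108 0.177  p_ee: 0.242 0.384 0.496  τ: -3.918 -1.360
step 47  ang: 1.129 -0.060  w: 0.098 0.168  p_ee: 0.243 0.386 0.495  τ: -3.922 -1.364
step 48  ang: 1.131 -0.057  w: 0.090 0.160  p_ee: 0.243 0.387 0.494  τ: -3.926 -1.367
step 49  ang: 1.132 -0.054  w: 0.082 0.151  p_ee: 0.243 0.389 0.492  τ: -3.929 -1.369
step 50  ang: 1.134 -0.051  w: 0.074 0.144  p_ee: 0.244 0.390 0.491  τ: -3.932 -1.372
step 51  ang: 1.135 -0.048  w: 0.067 0.136  p_ee: 0.244 0.391 0.490  τ: -3.935 -1.374
step 52  ang: 1.137 -0.045  w: 0.061 0.130  p_ee: 0.244 0.392 0.489  τ: -3.938 -1.376
step 53  ang: 1.138 -0.043  w: 0.055 0.123  p_ee: 0.245 0.393 0.488  τ: -3.940 -1.378
step 54  ang: 1.139 -0.041  w: 0.050 0.117  p_ee: 0.245 0.394 0.487  τ: -3.942 -1.380
step 55  ang: 1.140 -0.038  w: 0.045 0.111  p_ee: 0.245 0.395 0.487
final ang (rad): 1.140 -0.038


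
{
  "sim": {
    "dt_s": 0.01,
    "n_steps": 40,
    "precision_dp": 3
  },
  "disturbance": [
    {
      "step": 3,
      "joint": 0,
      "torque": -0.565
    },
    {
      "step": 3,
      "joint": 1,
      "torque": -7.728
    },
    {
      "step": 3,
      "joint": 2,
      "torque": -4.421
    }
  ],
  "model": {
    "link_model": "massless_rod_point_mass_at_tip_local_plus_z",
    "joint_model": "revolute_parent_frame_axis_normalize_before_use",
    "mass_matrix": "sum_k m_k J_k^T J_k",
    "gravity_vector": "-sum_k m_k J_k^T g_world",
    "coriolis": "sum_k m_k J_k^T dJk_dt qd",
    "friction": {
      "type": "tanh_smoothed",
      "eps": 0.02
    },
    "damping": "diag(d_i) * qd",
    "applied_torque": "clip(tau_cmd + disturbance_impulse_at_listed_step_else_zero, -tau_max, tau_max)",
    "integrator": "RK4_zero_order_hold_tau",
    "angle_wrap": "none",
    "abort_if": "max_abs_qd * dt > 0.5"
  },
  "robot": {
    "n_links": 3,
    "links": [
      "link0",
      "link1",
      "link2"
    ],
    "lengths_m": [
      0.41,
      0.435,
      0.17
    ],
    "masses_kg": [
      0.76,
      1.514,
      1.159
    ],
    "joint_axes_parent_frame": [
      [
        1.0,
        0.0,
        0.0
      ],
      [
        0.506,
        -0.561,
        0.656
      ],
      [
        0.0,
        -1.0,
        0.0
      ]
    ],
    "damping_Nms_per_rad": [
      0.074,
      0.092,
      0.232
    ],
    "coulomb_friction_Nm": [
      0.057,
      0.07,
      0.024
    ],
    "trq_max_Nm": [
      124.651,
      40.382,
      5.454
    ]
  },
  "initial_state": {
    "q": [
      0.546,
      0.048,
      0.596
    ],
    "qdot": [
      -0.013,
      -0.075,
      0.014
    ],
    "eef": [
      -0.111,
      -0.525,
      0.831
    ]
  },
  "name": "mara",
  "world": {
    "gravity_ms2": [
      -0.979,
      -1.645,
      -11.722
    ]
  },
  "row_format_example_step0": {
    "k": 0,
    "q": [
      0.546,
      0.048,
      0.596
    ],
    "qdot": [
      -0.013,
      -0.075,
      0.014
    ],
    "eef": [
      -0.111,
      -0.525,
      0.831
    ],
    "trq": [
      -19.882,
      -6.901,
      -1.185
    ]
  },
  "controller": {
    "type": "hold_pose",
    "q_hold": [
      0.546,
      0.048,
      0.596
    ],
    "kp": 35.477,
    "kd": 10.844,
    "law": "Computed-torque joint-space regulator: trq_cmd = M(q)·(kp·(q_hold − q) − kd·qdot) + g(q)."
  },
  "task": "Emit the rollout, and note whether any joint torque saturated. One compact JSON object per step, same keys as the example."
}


{"k":1,"q":[0.546,0.047,0.596],"qdot":[-0.013,-0.061,-0.001],"eef":[-0.11,-0.525,0.831],"trq":[-19.947,-6.936,-1.187]}
{"k":2,"q":[0.546,0.047,0.596],"qdot":[-0.013,-0.049,-0.007],"eef":[-0.11,-0.524,0.831],"trq":[-20.009,-6.969,-1.19]}
{"k":3,"q":[0.546,0.046,0.596],"qdot":[-0.012,-0.04,-0.009],"eef":[-0.11,-0.524,0.832],"trq":[-20.632,-14.728,-5.454]}
{"k":4,"q":[0.546,0.046,0.59],"qdot":[0.0,-0.073,-1.168],"eef":[-0.109,-0.524,0.832],"trq":[-20.063,-6.17,-0.735]}
{"k":5,"q":[0.546,0.045,0.58],"qdot":[0.009,-0.092,-0.914],"eef":[-0.107,-0.525,0.833],"trq":[-20.124,-6.248,-0.787]}
{"k":6,"q":[0.546,0.044,0.571],"qdot":[0.014,-0.103,-0.71],"eef":[-0.106,-0.525,0.834],"trq":[-20.178,-6.321,-0.83]}
{"k":7,"q":[0.546,0.043,0.565],"qdot":[0.017,-0.106,-0.548],"eef":[-0.105,-0.525,0.835],"trq":[-20.226,-6.389,-0.868]}
{"k":8,"q":[0.546,0.042,0.56],"qdot":[0.018,-0.104,-0.418],"eef":[-0.104,-0.525,0.835],"trq":[-20.27,-6.454,-0.9]}
{"k":9,"q":[0.546,0.041,0.557],"qdot":[0.018,-0.099,-0.315],"eef":[-0.103,-0.525,0.836],"trq":[-20.311,-6.515,-0.928]}
{"k":10,"q":[0.546,0.04,0.554],"qdot":[0.018,-0.091,-0.233],"eef":[-0.102,-0.525,0.836],"trq":[-20.349,-6.573,-0.953]}
{"k":11,"q":[0.547,0.039,0.552],"qdot":[0.016,-0.081,-0.167],"eef":[-0.102,-0.525,0.836],"trq":[-20.384,-6.627,-0.975]}
{"k":12,"q":[0.547,0.038,0.551],"qdot":[0.014,-0.07,-0.115],"eef":[-0.101,-0.525,0.837],"trq":[-20.416,-6.679,-0.995]}
{"k":13,"q":[0.547,0.038,0.55],"qdot":[0.012,-0.058,-0.074],"eef":[-0.101,-0.525,0.837],"trq":[-20.447,-6.728,-1.012]}
{"k":14,"q":[0.547,0.037,0.549],"qdot":[0.01,-0.047,-0.041],"eef":[-0.101,-0.525,0.837],"trq":[-20.475,-6.774,-1.028]}
{"k":15,"q":[0.547,0.037,0.549],"qdot":[0.008,-0.035,-0.016],"eef":[-0.1,-0.525,0.837],"trq":[-20.502,-6.818,-1.042]}
{"k":16,"q":[0.547,0.036,0.549],"qdot":[0.005,-0.023,-0.002],"eef":[-0.1,-0.525,0.837],"trq":[-20.528,-6.859,-1.054]}
{"k":17,"q":[0.547,0.036,0.549],"qdot":[0.003,-0.012,0.006],"eef":[-0.1,-0.525,0.837],"trq":[-20.552,-6.896,-1.063]}
{"k":18,"q":[0.547,0.036,0.549],"qdot":[0.001,-0.003,0.012],"eef":[-0.1,-0.525,0.837],"trq":[-20.576,-6.928,-1.072]}
{"k":19,"q":[0.547,0.036,0.549],"qdot":[-0.0,0.004,0.017],"eef":[-0.1,-0.525,0.837],"trq":[-20.598,-6.956,-1.079]}
{"k":20,"q":[0.547,0.036,0.549],"qdot":[-0.001,0.009,0.023],"eef":[-0.1,-0.525,0.837],"trq":[-20.618,-6.979,-1.085]}
{"k":21,"q":[0.547,0.036,0.549],"qdot":[-0.002,0.013,0.028],"eef":[-0.1,-0.525,0.837],"trq":[-20.638,-7.001,-1.09]}
{"k":22,"q":[0.547,0.037,0.55],"qdot":[-0.002,0.016,0.032],"eef":[-0.101,-0.525,0.837],"trq":[-20.656,-7.02,-1.095]}
{"k":23,"q":[0.547,0.037,0.55],"qdot":[-0.002,0.019,0.036],"eef":[-0.101,-0.525,0.837],"trq":[-20.673,-7.037,-1.099]}
{"k":24,"q":[0.547,0.037,0.55],"qdot":[-0.002,0.021,0.039],"eef":[-0.101,-0.525,0.837],"trq":[-20.688,-7.053,-1.103]}
{"k":25,"q":[0.547,0.037,0.551],"qdot":[-0.002,0.022,0.042],"eef":[-0.101,-0.525,0.837],"trq":[-20.702,-7.067,-1.107]}
{"k":26,"q":[0.547,0.037,0.551],"qdot":[-0.002,0.023,0.044],"eef":[-0.101,-0.525,0.837],"trq":[-20.715,-7.081,-1.11]}
{"k":27,"q":[0.547,0.038,0.552],"qdot":[-0.002,0.024,0.045],"eef":[-0.101,-0.525,0.837],"trq":[-20.728,-7.093,-1.113]}
{"k":28,"q":[0.547,0.038,0.552],"qdot":[-0.002,0.025,0.047],"eef":[-0.101,-0.525,0.837],"trq":[-20.739,-7.105,-1.116]}
{"k":29,"q":[0.547,0.038,0.553],"qdot":[-0.002,0.026,0.047],"eef":[-0.101,-0.525,0.836],"trq":[-20.749,-7.116,-1.119]}
{"k":30,"q":[0.547,0.038,0.553],"qdot":[-0.002,0.026,0.048],"eef":[-0.102,-0.525,0.836],"trq":[-20.758,-7.126,-1.122]}
{"k":31,"q":[0.547,0.039,0.554],"qdot":[-0.002,0.027,0.048],"eef":[-0.102,-0.525,0.836],"trq":[-20.767,-7.135,-1.124]}
{"k":32,"q":[0.547,0.039,0.554],"qdot":[-0.002,0.027,0.048],"eef":[-0.102,-0.525,0.836],"trq":[-20.775,-7.144,-1.126]}
{"k":33,"q":[0.547,0.039,0.555],"qdot":[-0.002,0.027,0.048],"eef":[-0.102,-0.525,0.836],"trq":[-20.782,-7.152,-1.129]}
{"k":34,"q":[0.547,0.039,0.555],"qdot":[-0.002,0.027,0.048],"eef":[-0.102,-0.525,0.836],"trq":[-20.788,-7.16,-1.131]}
{"k":35,"q":[0.547,0.04,0.556],"qdot":[-0.002,0.027,0.048],"eef":[-0.102,-0.525,0.836],"trq":[-20.794,-7.167,-1.132]}
{"k":36,"q":[0.547,0.04,0.556],"qdot":[-0.002,0.026,0.047],"eef":[-0.102,-0.525,0.836],"trq":[-20.8,-7.173,-1.134]}
{"k":37,"q":[0.547,0.04,0.556],"qdot":[-0.002,0.026,0.047],"eef":[-0.103,-0.525,0.836],"trq":[-20.804,-7.18,-1.136]}
{"k":38,"q":[0.547,0.04,0.557],"qdot":[-0.002,0.026,0.046],"eef":[-0.103,-0.525,0.836],"trq":[-20.809,-7.185,-1.138]}
{"k":39,"q":[0.547,0.041,0.557],"qdot":[-0.002,0.025,0.045],"eef":[-0.103,-0.525,0.836],"trq":[-20.812,-7.191,-1.139]}
{"k":40,"q":[0.547,0.041,0.558],"qdot":[-0.002,0.025,0.045],"eef":[-0.103,-0.526,0.835]}
{"summary": "any joint saturated: yes"}
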